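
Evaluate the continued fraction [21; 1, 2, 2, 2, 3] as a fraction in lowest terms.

1259/58

Using pₖ = aₖpₖ₋₁ + pₖ₋₂ and qₖ = aₖqₖ₋₁ + qₖ₋₂:
  k=0: a=21, p=21, q=1
  k=1: a=1, p=22, q=1
  k=2: a=2, p=65, q=3
  k=3: a=2, p=152, q=7
  k=4: a=2, p=369, q=17
  k=5: a=3, p=1259, q=58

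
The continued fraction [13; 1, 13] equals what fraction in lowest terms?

195/14

Fold from the inside: start with 13/1.
  1 + 1/13 = 14/13
  13 + 13/14 = 195/14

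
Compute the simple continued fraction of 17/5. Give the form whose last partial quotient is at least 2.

[3; 2, 2]

17 = 3·5 + 2
5 = 2·2 + 1
2 = 2·1 + 0  (stop)
So 17/5 = [3; 2, 2].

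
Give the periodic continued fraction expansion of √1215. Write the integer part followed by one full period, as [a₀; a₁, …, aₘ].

a₀ = ⌊√1215⌋ = 34.
With m₀=0, d₀=1 and mₖ₊₁ = dₖaₖ − mₖ, dₖ₊₁ = (n − mₖ₊₁²)/dₖ, aₖ₊₁ = ⌊(a₀+mₖ₊₁)/dₖ₊₁⌋:
  k=1: m=34, d=59, a=1
  k=2: m=25, d=10, a=5
  k=3: m=25, d=59, a=1
  k=4: m=34, d=1, a=68
d=1 and a=2a₀=68 at k=4, so the next step gives (m, d) = (34, 59) again — its k=1 value — and the period has length 4.

[34; 1, 5, 1, 68]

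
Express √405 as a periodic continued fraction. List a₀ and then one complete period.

a₀ = ⌊√405⌋ = 20.
With m₀=0, d₀=1 and mₖ₊₁ = dₖaₖ − mₖ, dₖ₊₁ = (n − mₖ₊₁²)/dₖ, aₖ₊₁ = ⌊(a₀+mₖ₊₁)/dₖ₊₁⌋:
  k=1: m=20, d=5, a=8
  k=2: m=20, d=1, a=40
d=1 and a=2a₀=40 at k=2, so the next step gives (m, d) = (20, 5) again — its k=1 value — and the period has length 2.

[20; 8, 40]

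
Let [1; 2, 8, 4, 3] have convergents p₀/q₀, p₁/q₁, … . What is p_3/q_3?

Using pₖ = aₖpₖ₋₁ + pₖ₋₂, qₖ = aₖqₖ₋₁ + qₖ₋₂ (with p₋₁=1, p₋₂=0, q₋₁=0, q₋₂=1):
  k=0: a=1, p=1, q=1
  k=1: a=2, p=3, q=2
  k=2: a=8, p=25, q=17
  k=3: a=4, p=103, q=70

103/70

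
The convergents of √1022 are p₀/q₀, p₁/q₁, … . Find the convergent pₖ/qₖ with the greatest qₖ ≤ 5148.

65440/2047

√1022 = [31; 1, 30, 1, 62, …] (period length 4).
Convergents:
  p_0/q_0 = 31/1
  p_1/q_1 = 32/1
  p_2/q_2 = 991/31
  p_3/q_3 = 1023/32
  p_4/q_4 = 64417/2015
  p_5/q_5 = 65440/2047
  p_6/q_6 = 2027617/63425
q_5 = 2047 ≤ 5148 < 63425 = q_6, so the answer is 65440/2047.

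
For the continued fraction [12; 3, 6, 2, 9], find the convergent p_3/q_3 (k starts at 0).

505/41

Using pₖ = aₖpₖ₋₁ + pₖ₋₂, qₖ = aₖqₖ₋₁ + qₖ₋₂ (with p₋₁=1, p₋₂=0, q₋₁=0, q₋₂=1):
  k=0: a=12, p=12, q=1
  k=1: a=3, p=37, q=3
  k=2: a=6, p=234, q=19
  k=3: a=2, p=505, q=41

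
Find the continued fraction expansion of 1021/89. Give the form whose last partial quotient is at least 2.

1021 = 11·89 + 42
89 = 2·42 + 5
42 = 8·5 + 2
5 = 2·2 + 1
2 = 2·1 + 0  (stop)
So 1021/89 = [11; 2, 8, 2, 2].

[11; 2, 8, 2, 2]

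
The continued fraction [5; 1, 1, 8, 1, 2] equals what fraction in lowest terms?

Fold from the inside: start with 2/1.
  1 + 1/2 = 3/2
  8 + 2/3 = 26/3
  1 + 3/26 = 29/26
  1 + 26/29 = 55/29
  5 + 29/55 = 304/55

304/55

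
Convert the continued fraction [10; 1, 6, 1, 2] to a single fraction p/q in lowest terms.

250/23

Using pₖ = aₖpₖ₋₁ + pₖ₋₂ and qₖ = aₖqₖ₋₁ + qₖ₋₂:
  k=0: a=10, p=10, q=1
  k=1: a=1, p=11, q=1
  k=2: a=6, p=76, q=7
  k=3: a=1, p=87, q=8
  k=4: a=2, p=250, q=23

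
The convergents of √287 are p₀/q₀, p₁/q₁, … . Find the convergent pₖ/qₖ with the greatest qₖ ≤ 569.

√287 = [16; 1, 15, 1, 32, …] (period length 4).
Convergents:
  p_0/q_0 = 16/1
  p_1/q_1 = 17/1
  p_2/q_2 = 271/16
  p_3/q_3 = 288/17
  p_4/q_4 = 9487/560
  p_5/q_5 = 9775/577
q_4 = 560 ≤ 569 < 577 = q_5, so the answer is 9487/560.

9487/560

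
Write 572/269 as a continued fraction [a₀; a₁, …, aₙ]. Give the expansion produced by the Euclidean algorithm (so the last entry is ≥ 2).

572 = 2×269 + 34
269 = 7×34 + 31
34 = 1×31 + 3
31 = 10×3 + 1
3 = 3×1 + 0  (stop)
So 572/269 = [2; 7, 1, 10, 3].

[2; 7, 1, 10, 3]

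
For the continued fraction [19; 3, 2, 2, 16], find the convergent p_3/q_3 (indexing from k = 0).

328/17

Using pₖ = aₖpₖ₋₁ + pₖ₋₂, qₖ = aₖqₖ₋₁ + qₖ₋₂ (with p₋₁=1, p₋₂=0, q₋₁=0, q₋₂=1):
  k=0: a=19, p=19, q=1
  k=1: a=3, p=58, q=3
  k=2: a=2, p=135, q=7
  k=3: a=2, p=328, q=17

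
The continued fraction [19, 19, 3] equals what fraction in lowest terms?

Fold from the inside: start with 3/1.
  19 + 1/3 = 58/3
  19 + 3/58 = 1105/58

1105/58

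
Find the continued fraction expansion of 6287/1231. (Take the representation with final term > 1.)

[5; 9, 3, 14, 3]

6287 = 5·1231 + 132
1231 = 9·132 + 43
132 = 3·43 + 3
43 = 14·3 + 1
3 = 3·1 + 0  (stop)
So 6287/1231 = [5; 9, 3, 14, 3].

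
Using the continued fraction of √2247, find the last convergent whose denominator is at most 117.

√2247 = [47; 2, 2, 15, 2, 2, 94, …] (period length 6).
Convergents:
  p_0/q_0 = 47/1
  p_1/q_1 = 95/2
  p_2/q_2 = 237/5
  p_3/q_3 = 3650/77
  p_4/q_4 = 7537/159
q_3 = 77 ≤ 117 < 159 = q_4, so the answer is 3650/77.

3650/77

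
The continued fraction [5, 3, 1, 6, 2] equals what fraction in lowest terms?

Fold from the inside: start with 2/1.
  6 + 1/2 = 13/2
  1 + 2/13 = 15/13
  3 + 13/15 = 58/15
  5 + 15/58 = 305/58

305/58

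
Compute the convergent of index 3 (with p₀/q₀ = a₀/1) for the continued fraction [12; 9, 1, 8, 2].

Using pₖ = aₖpₖ₋₁ + pₖ₋₂, qₖ = aₖqₖ₋₁ + qₖ₋₂ (with p₋₁=1, p₋₂=0, q₋₁=0, q₋₂=1):
  k=0: a=12, p=12, q=1
  k=1: a=9, p=109, q=9
  k=2: a=1, p=121, q=10
  k=3: a=8, p=1077, q=89

1077/89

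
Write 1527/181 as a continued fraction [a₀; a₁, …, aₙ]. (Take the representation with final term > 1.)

[8; 2, 3, 2, 3, 3]

1527 = 8×181 + 79
181 = 2×79 + 23
79 = 3×23 + 10
23 = 2×10 + 3
10 = 3×3 + 1
3 = 3×1 + 0  (stop)
So 1527/181 = [8; 2, 3, 2, 3, 3].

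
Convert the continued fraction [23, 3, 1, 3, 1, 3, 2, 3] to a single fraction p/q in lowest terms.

Using pₖ = aₖpₖ₋₁ + pₖ₋₂ and qₖ = aₖqₖ₋₁ + qₖ₋₂:
  k=0: a=23, p=23, q=1
  k=1: a=3, p=70, q=3
  k=2: a=1, p=93, q=4
  k=3: a=3, p=349, q=15
  k=4: a=1, p=442, q=19
  k=5: a=3, p=1675, q=72
  k=6: a=2, p=3792, q=163
  k=7: a=3, p=13051, q=561

13051/561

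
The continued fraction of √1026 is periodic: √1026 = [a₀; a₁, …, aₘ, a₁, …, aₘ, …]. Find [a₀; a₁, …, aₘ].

a₀ = ⌊√1026⌋ = 32.
With m₀=0, d₀=1 and mₖ₊₁ = dₖaₖ − mₖ, dₖ₊₁ = (n − mₖ₊₁²)/dₖ, aₖ₊₁ = ⌊(a₀+mₖ₊₁)/dₖ₊₁⌋:
  k=1: m=32, d=2, a=32
  k=2: m=32, d=1, a=64
d=1 and a=2a₀=64 at k=2, so the next step gives (m, d) = (32, 2) again — its k=1 value — and the period has length 2.

[32; 32, 64]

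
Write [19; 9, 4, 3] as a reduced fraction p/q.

Using pₖ = aₖpₖ₋₁ + pₖ₋₂ and qₖ = aₖqₖ₋₁ + qₖ₋₂:
  k=0: a=19, p=19, q=1
  k=1: a=9, p=172, q=9
  k=2: a=4, p=707, q=37
  k=3: a=3, p=2293, q=120

2293/120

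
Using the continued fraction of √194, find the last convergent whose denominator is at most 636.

5446/391

√194 = [13; 1, 12, 1, 26, …] (period length 4).
Convergents:
  p_0/q_0 = 13/1
  p_1/q_1 = 14/1
  p_2/q_2 = 181/13
  p_3/q_3 = 195/14
  p_4/q_4 = 5251/377
  p_5/q_5 = 5446/391
  p_6/q_6 = 70603/5069
q_5 = 391 ≤ 636 < 5069 = q_6, so the answer is 5446/391.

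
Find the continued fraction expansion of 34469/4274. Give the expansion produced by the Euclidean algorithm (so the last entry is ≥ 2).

[8; 15, 2, 3, 19, 2]

34469 = 8·4274 + 277
4274 = 15·277 + 119
277 = 2·119 + 39
119 = 3·39 + 2
39 = 19·2 + 1
2 = 2·1 + 0  (stop)
So 34469/4274 = [8; 15, 2, 3, 19, 2].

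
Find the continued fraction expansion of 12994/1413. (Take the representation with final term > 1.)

12994 = 9·1413 + 277
1413 = 5·277 + 28
277 = 9·28 + 25
28 = 1·25 + 3
25 = 8·3 + 1
3 = 3·1 + 0  (stop)
So 12994/1413 = [9; 5, 9, 1, 8, 3].

[9; 5, 9, 1, 8, 3]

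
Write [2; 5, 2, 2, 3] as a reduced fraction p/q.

201/92

Fold from the inside: start with 3/1.
  2 + 1/3 = 7/3
  2 + 3/7 = 17/7
  5 + 7/17 = 92/17
  2 + 17/92 = 201/92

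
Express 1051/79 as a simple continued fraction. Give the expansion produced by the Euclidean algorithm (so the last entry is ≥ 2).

1051 = 13×79 + 24
79 = 3×24 + 7
24 = 3×7 + 3
7 = 2×3 + 1
3 = 3×1 + 0  (stop)
So 1051/79 = [13; 3, 3, 2, 3].

[13; 3, 3, 2, 3]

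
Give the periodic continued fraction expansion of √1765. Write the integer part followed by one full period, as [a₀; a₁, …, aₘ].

a₀ = ⌊√1765⌋ = 42.

[42; 84]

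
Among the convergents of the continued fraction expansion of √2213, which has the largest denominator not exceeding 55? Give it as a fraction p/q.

2211/47

√2213 = [47; 23, 1, 1, 23, 94, …] (period length 5).
Convergents:
  p_0/q_0 = 47/1
  p_1/q_1 = 1082/23
  p_2/q_2 = 1129/24
  p_3/q_3 = 2211/47
  p_4/q_4 = 51982/1105
q_3 = 47 ≤ 55 < 1105 = q_4, so the answer is 2211/47.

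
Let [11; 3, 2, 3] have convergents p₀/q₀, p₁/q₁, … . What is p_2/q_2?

79/7

Using pₖ = aₖpₖ₋₁ + pₖ₋₂, qₖ = aₖqₖ₋₁ + qₖ₋₂ (with p₋₁=1, p₋₂=0, q₋₁=0, q₋₂=1):
  k=0: a=11, p=11, q=1
  k=1: a=3, p=34, q=3
  k=2: a=2, p=79, q=7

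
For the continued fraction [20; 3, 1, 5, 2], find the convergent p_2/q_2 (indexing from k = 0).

Using pₖ = aₖpₖ₋₁ + pₖ₋₂, qₖ = aₖqₖ₋₁ + qₖ₋₂ (with p₋₁=1, p₋₂=0, q₋₁=0, q₋₂=1):
  k=0: a=20, p=20, q=1
  k=1: a=3, p=61, q=3
  k=2: a=1, p=81, q=4

81/4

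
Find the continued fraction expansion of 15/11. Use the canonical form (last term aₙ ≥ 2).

[1; 2, 1, 3]

15 = 1×11 + 4
11 = 2×4 + 3
4 = 1×3 + 1
3 = 3×1 + 0  (stop)
So 15/11 = [1; 2, 1, 3].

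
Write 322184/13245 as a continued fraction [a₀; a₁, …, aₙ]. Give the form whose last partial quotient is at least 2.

322184 = 24×13245 + 4304
13245 = 3×4304 + 333
4304 = 12×333 + 308
333 = 1×308 + 25
308 = 12×25 + 8
25 = 3×8 + 1
8 = 8×1 + 0  (stop)
So 322184/13245 = [24; 3, 12, 1, 12, 3, 8].

[24; 3, 12, 1, 12, 3, 8]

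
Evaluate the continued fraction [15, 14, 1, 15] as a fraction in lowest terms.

Using pₖ = aₖpₖ₋₁ + pₖ₋₂ and qₖ = aₖqₖ₋₁ + qₖ₋₂:
  k=0: a=15, p=15, q=1
  k=1: a=14, p=211, q=14
  k=2: a=1, p=226, q=15
  k=3: a=15, p=3601, q=239

3601/239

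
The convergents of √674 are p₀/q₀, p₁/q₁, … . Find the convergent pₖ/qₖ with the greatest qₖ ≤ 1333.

34399/1325

√674 = [25; 1, 24, 1, 50, …] (period length 4).
Convergents:
  p_0/q_0 = 25/1
  p_1/q_1 = 26/1
  p_2/q_2 = 649/25
  p_3/q_3 = 675/26
  p_4/q_4 = 34399/1325
  p_5/q_5 = 35074/1351
q_4 = 1325 ≤ 1333 < 1351 = q_5, so the answer is 34399/1325.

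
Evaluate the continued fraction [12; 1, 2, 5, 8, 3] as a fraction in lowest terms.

Using pₖ = aₖpₖ₋₁ + pₖ₋₂ and qₖ = aₖqₖ₋₁ + qₖ₋₂:
  k=0: a=12, p=12, q=1
  k=1: a=1, p=13, q=1
  k=2: a=2, p=38, q=3
  k=3: a=5, p=203, q=16
  k=4: a=8, p=1662, q=131
  k=5: a=3, p=5189, q=409

5189/409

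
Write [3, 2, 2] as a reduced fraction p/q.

Using pₖ = aₖpₖ₋₁ + pₖ₋₂ and qₖ = aₖqₖ₋₁ + qₖ₋₂:
  k=0: a=3, p=3, q=1
  k=1: a=2, p=7, q=2
  k=2: a=2, p=17, q=5

17/5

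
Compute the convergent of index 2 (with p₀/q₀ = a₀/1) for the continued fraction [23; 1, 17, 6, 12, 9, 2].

Using pₖ = aₖpₖ₋₁ + pₖ₋₂, qₖ = aₖqₖ₋₁ + qₖ₋₂ (with p₋₁=1, p₋₂=0, q₋₁=0, q₋₂=1):
  k=0: a=23, p=23, q=1
  k=1: a=1, p=24, q=1
  k=2: a=17, p=431, q=18

431/18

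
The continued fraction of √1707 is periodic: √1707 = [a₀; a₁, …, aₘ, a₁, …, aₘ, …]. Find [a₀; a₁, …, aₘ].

[41; 3, 6, 41, 6, 3, 82]

a₀ = ⌊√1707⌋ = 41.
With m₀=0, d₀=1 and mₖ₊₁ = dₖaₖ − mₖ, dₖ₊₁ = (n − mₖ₊₁²)/dₖ, aₖ₊₁ = ⌊(a₀+mₖ₊₁)/dₖ₊₁⌋:
  k=1: m=41, d=26, a=3
  k=2: m=37, d=13, a=6
  k=3: m=41, d=2, a=41
  k=4: m=41, d=13, a=6
  k=5: m=37, d=26, a=3
  k=6: m=41, d=1, a=82
d=1 and a=2a₀=82 at k=6, so the next step gives (m, d) = (41, 26) again — its k=1 value — and the period has length 6.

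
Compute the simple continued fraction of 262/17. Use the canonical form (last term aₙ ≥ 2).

[15; 2, 2, 3]

262 = 15·17 + 7
17 = 2·7 + 3
7 = 2·3 + 1
3 = 3·1 + 0  (stop)
So 262/17 = [15; 2, 2, 3].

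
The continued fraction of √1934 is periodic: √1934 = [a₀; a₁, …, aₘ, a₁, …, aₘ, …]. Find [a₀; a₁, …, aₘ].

[43; 1, 42, 1, 86]

a₀ = ⌊√1934⌋ = 43.
With m₀=0, d₀=1 and mₖ₊₁ = dₖaₖ − mₖ, dₖ₊₁ = (n − mₖ₊₁²)/dₖ, aₖ₊₁ = ⌊(a₀+mₖ₊₁)/dₖ₊₁⌋:
  k=1: m=43, d=85, a=1
  k=2: m=42, d=2, a=42
  k=3: m=42, d=85, a=1
  k=4: m=43, d=1, a=86
d=1 and a=2a₀=86 at k=4, so the next step gives (m, d) = (43, 85) again — its k=1 value — and the period has length 4.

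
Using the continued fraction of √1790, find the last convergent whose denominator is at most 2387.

√1790 = [42; 3, 4, 8, 4, 3, 84, …] (period length 6).
Convergents:
  p_0/q_0 = 42/1
  p_1/q_1 = 127/3
  p_2/q_2 = 550/13
  p_3/q_3 = 4527/107
  p_4/q_4 = 18658/441
  p_5/q_5 = 60501/1430
  p_6/q_6 = 5100742/120561
q_5 = 1430 ≤ 2387 < 120561 = q_6, so the answer is 60501/1430.

60501/1430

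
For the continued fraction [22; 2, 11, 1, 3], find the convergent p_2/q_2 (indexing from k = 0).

Using pₖ = aₖpₖ₋₁ + pₖ₋₂, qₖ = aₖqₖ₋₁ + qₖ₋₂ (with p₋₁=1, p₋₂=0, q₋₁=0, q₋₂=1):
  k=0: a=22, p=22, q=1
  k=1: a=2, p=45, q=2
  k=2: a=11, p=517, q=23

517/23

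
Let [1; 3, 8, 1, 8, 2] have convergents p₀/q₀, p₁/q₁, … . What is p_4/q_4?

Using pₖ = aₖpₖ₋₁ + pₖ₋₂, qₖ = aₖqₖ₋₁ + qₖ₋₂ (with p₋₁=1, p₋₂=0, q₋₁=0, q₋₂=1):
  k=0: a=1, p=1, q=1
  k=1: a=3, p=4, q=3
  k=2: a=8, p=33, q=25
  k=3: a=1, p=37, q=28
  k=4: a=8, p=329, q=249

329/249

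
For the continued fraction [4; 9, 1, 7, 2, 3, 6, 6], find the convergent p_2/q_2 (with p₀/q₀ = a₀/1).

Using pₖ = aₖpₖ₋₁ + pₖ₋₂, qₖ = aₖqₖ₋₁ + qₖ₋₂ (with p₋₁=1, p₋₂=0, q₋₁=0, q₋₂=1):
  k=0: a=4, p=4, q=1
  k=1: a=9, p=37, q=9
  k=2: a=1, p=41, q=10

41/10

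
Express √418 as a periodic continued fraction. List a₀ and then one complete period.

a₀ = ⌊√418⌋ = 20.
With m₀=0, d₀=1 and mₖ₊₁ = dₖaₖ − mₖ, dₖ₊₁ = (n − mₖ₊₁²)/dₖ, aₖ₊₁ = ⌊(a₀+mₖ₊₁)/dₖ₊₁⌋:
  k=1: m=20, d=18, a=2
  k=2: m=16, d=9, a=4
  k=3: m=20, d=2, a=20
  k=4: m=20, d=9, a=4
  k=5: m=16, d=18, a=2
  k=6: m=20, d=1, a=40
d=1 and a=2a₀=40 at k=6, so the next step gives (m, d) = (20, 18) again — its k=1 value — and the period has length 6.

[20; 2, 4, 20, 4, 2, 40]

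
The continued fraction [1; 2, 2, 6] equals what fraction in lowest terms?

45/32

Using pₖ = aₖpₖ₋₁ + pₖ₋₂ and qₖ = aₖqₖ₋₁ + qₖ₋₂:
  k=0: a=1, p=1, q=1
  k=1: a=2, p=3, q=2
  k=2: a=2, p=7, q=5
  k=3: a=6, p=45, q=32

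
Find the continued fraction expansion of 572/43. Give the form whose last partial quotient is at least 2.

[13; 3, 3, 4]

572 = 13×43 + 13
43 = 3×13 + 4
13 = 3×4 + 1
4 = 4×1 + 0  (stop)
So 572/43 = [13; 3, 3, 4].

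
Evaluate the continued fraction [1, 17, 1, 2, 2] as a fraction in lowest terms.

131/124

Fold from the inside: start with 2/1.
  2 + 1/2 = 5/2
  1 + 2/5 = 7/5
  17 + 5/7 = 124/7
  1 + 7/124 = 131/124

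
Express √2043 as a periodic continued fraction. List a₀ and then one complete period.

a₀ = ⌊√2043⌋ = 45.
With m₀=0, d₀=1 and mₖ₊₁ = dₖaₖ − mₖ, dₖ₊₁ = (n − mₖ₊₁²)/dₖ, aₖ₊₁ = ⌊(a₀+mₖ₊₁)/dₖ₊₁⌋:
  k=1: m=45, d=18, a=5
  k=2: m=45, d=1, a=90
d=1 and a=2a₀=90 at k=2, so the next step gives (m, d) = (45, 18) again — its k=1 value — and the period has length 2.

[45; 5, 90]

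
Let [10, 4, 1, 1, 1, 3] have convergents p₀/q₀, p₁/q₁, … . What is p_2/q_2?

51/5

Using pₖ = aₖpₖ₋₁ + pₖ₋₂, qₖ = aₖqₖ₋₁ + qₖ₋₂ (with p₋₁=1, p₋₂=0, q₋₁=0, q₋₂=1):
  k=0: a=10, p=10, q=1
  k=1: a=4, p=41, q=4
  k=2: a=1, p=51, q=5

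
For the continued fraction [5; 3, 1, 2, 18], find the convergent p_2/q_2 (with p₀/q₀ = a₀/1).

21/4

Using pₖ = aₖpₖ₋₁ + pₖ₋₂, qₖ = aₖqₖ₋₁ + qₖ₋₂ (with p₋₁=1, p₋₂=0, q₋₁=0, q₋₂=1):
  k=0: a=5, p=5, q=1
  k=1: a=3, p=16, q=3
  k=2: a=1, p=21, q=4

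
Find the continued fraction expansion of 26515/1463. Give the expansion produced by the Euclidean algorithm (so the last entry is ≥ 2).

26515 = 18·1463 + 181
1463 = 8·181 + 15
181 = 12·15 + 1
15 = 15·1 + 0  (stop)
So 26515/1463 = [18; 8, 12, 15].

[18; 8, 12, 15]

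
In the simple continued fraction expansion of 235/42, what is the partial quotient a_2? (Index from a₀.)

1

235 = 5·42 + 25   →  a_0 = 5
42 = 1·25 + 17   →  a_1 = 1
25 = 1·17 + 8   →  a_2 = 1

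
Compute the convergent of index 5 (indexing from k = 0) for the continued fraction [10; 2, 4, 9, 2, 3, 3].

Using pₖ = aₖpₖ₋₁ + pₖ₋₂, qₖ = aₖqₖ₋₁ + qₖ₋₂ (with p₋₁=1, p₋₂=0, q₋₁=0, q₋₂=1):
  k=0: a=10, p=10, q=1
  k=1: a=2, p=21, q=2
  k=2: a=4, p=94, q=9
  k=3: a=9, p=867, q=83
  k=4: a=2, p=1828, q=175
  k=5: a=3, p=6351, q=608

6351/608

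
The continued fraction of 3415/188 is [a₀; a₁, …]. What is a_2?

3415 = 18·188 + 31   →  a_0 = 18
188 = 6·31 + 2   →  a_1 = 6
31 = 15·2 + 1   →  a_2 = 15

15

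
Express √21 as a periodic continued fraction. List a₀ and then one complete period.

[4; 1, 1, 2, 1, 1, 8]

a₀ = ⌊√21⌋ = 4.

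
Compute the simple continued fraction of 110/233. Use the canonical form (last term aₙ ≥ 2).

110 = 0*233 + 110
233 = 2*110 + 13
110 = 8*13 + 6
13 = 2*6 + 1
6 = 6*1 + 0  (stop)
So 110/233 = [0; 2, 8, 2, 6].

[0; 2, 8, 2, 6]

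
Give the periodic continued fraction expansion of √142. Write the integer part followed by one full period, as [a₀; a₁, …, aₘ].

a₀ = ⌊√142⌋ = 11.
With m₀=0, d₀=1 and mₖ₊₁ = dₖaₖ − mₖ, dₖ₊₁ = (n − mₖ₊₁²)/dₖ, aₖ₊₁ = ⌊(a₀+mₖ₊₁)/dₖ₊₁⌋:
  k=1: m=11, d=21, a=1
  k=2: m=10, d=2, a=10
  k=3: m=10, d=21, a=1
  k=4: m=11, d=1, a=22
d=1 and a=2a₀=22 at k=4, so the next step gives (m, d) = (11, 21) again — its k=1 value — and the period has length 4.

[11; 1, 10, 1, 22]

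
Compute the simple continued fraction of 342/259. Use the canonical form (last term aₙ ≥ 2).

342 = 1×259 + 83
259 = 3×83 + 10
83 = 8×10 + 3
10 = 3×3 + 1
3 = 3×1 + 0  (stop)
So 342/259 = [1; 3, 8, 3, 3].

[1; 3, 8, 3, 3]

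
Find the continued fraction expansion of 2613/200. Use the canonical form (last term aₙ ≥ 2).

[13; 15, 2, 1, 1, 2]

2613 = 13×200 + 13
200 = 15×13 + 5
13 = 2×5 + 3
5 = 1×3 + 2
3 = 1×2 + 1
2 = 2×1 + 0  (stop)
So 2613/200 = [13; 15, 2, 1, 1, 2].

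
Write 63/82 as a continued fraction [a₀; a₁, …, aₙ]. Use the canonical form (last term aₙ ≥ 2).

[0; 1, 3, 3, 6]

63 = 0*82 + 63
82 = 1*63 + 19
63 = 3*19 + 6
19 = 3*6 + 1
6 = 6*1 + 0  (stop)
So 63/82 = [0; 1, 3, 3, 6].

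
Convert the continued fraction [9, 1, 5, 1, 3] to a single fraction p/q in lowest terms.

266/27

Using pₖ = aₖpₖ₋₁ + pₖ₋₂ and qₖ = aₖqₖ₋₁ + qₖ₋₂:
  k=0: a=9, p=9, q=1
  k=1: a=1, p=10, q=1
  k=2: a=5, p=59, q=6
  k=3: a=1, p=69, q=7
  k=4: a=3, p=266, q=27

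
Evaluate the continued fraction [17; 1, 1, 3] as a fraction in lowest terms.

123/7

Fold from the inside: start with 3/1.
  1 + 1/3 = 4/3
  1 + 3/4 = 7/4
  17 + 4/7 = 123/7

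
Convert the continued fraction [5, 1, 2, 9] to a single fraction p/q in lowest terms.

Fold from the inside: start with 9/1.
  2 + 1/9 = 19/9
  1 + 9/19 = 28/19
  5 + 19/28 = 159/28

159/28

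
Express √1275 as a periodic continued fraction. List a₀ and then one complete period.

[35; 1, 2, 2, 2, 2, 2, 1, 70]

a₀ = ⌊√1275⌋ = 35.
With m₀=0, d₀=1 and mₖ₊₁ = dₖaₖ − mₖ, dₖ₊₁ = (n − mₖ₊₁²)/dₖ, aₖ₊₁ = ⌊(a₀+mₖ₊₁)/dₖ₊₁⌋:
  k=1: m=35, d=50, a=1
  k=2: m=15, d=21, a=2
  k=3: m=27, d=26, a=2
  k=4: m=25, d=25, a=2
  k=5: m=25, d=26, a=2
  k=6: m=27, d=21, a=2
  k=7: m=15, d=50, a=1
  k=8: m=35, d=1, a=70
d=1 and a=2a₀=70 at k=8, so the next step gives (m, d) = (35, 50) again — its k=1 value — and the period has length 8.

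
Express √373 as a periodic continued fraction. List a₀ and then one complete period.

a₀ = ⌊√373⌋ = 19.
With m₀=0, d₀=1 and mₖ₊₁ = dₖaₖ − mₖ, dₖ₊₁ = (n − mₖ₊₁²)/dₖ, aₖ₊₁ = ⌊(a₀+mₖ₊₁)/dₖ₊₁⌋:
  k=1: m=19, d=12, a=3
  k=2: m=17, d=7, a=5
  k=3: m=18, d=7, a=5
  k=4: m=17, d=12, a=3
  k=5: m=19, d=1, a=38
d=1 and a=2a₀=38 at k=5, so the next step gives (m, d) = (19, 12) again — its k=1 value — and the period has length 5.

[19; 3, 5, 5, 3, 38]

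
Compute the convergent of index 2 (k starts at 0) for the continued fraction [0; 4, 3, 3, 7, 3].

Using pₖ = aₖpₖ₋₁ + pₖ₋₂, qₖ = aₖqₖ₋₁ + qₖ₋₂ (with p₋₁=1, p₋₂=0, q₋₁=0, q₋₂=1):
  k=0: a=0, p=0, q=1
  k=1: a=4, p=1, q=4
  k=2: a=3, p=3, q=13

3/13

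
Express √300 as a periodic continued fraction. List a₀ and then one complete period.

[17; 3, 8, 3, 34]

a₀ = ⌊√300⌋ = 17.
With m₀=0, d₀=1 and mₖ₊₁ = dₖaₖ − mₖ, dₖ₊₁ = (n − mₖ₊₁²)/dₖ, aₖ₊₁ = ⌊(a₀+mₖ₊₁)/dₖ₊₁⌋:
  k=1: m=17, d=11, a=3
  k=2: m=16, d=4, a=8
  k=3: m=16, d=11, a=3
  k=4: m=17, d=1, a=34
d=1 and a=2a₀=34 at k=4, so the next step gives (m, d) = (17, 11) again — its k=1 value — and the period has length 4.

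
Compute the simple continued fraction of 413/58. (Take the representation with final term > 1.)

[7; 8, 3, 2]

413 = 7*58 + 7
58 = 8*7 + 2
7 = 3*2 + 1
2 = 2*1 + 0  (stop)
So 413/58 = [7; 8, 3, 2].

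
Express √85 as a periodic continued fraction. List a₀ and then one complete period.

a₀ = ⌊√85⌋ = 9.
With m₀=0, d₀=1 and mₖ₊₁ = dₖaₖ − mₖ, dₖ₊₁ = (n − mₖ₊₁²)/dₖ, aₖ₊₁ = ⌊(a₀+mₖ₊₁)/dₖ₊₁⌋:
  k=1: m=9, d=4, a=4
  k=2: m=7, d=9, a=1
  k=3: m=2, d=9, a=1
  k=4: m=7, d=4, a=4
  k=5: m=9, d=1, a=18
d=1 and a=2a₀=18 at k=5, so the next step gives (m, d) = (9, 4) again — its k=1 value — and the period has length 5.

[9; 4, 1, 1, 4, 18]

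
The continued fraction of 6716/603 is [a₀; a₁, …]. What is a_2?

3

6716 = 11·603 + 83   →  a_0 = 11
603 = 7·83 + 22   →  a_1 = 7
83 = 3·22 + 17   →  a_2 = 3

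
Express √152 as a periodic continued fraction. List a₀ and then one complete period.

[12; 3, 24]

a₀ = ⌊√152⌋ = 12.
With m₀=0, d₀=1 and mₖ₊₁ = dₖaₖ − mₖ, dₖ₊₁ = (n − mₖ₊₁²)/dₖ, aₖ₊₁ = ⌊(a₀+mₖ₊₁)/dₖ₊₁⌋:
  k=1: m=12, d=8, a=3
  k=2: m=12, d=1, a=24
d=1 and a=2a₀=24 at k=2, so the next step gives (m, d) = (12, 8) again — its k=1 value — and the period has length 2.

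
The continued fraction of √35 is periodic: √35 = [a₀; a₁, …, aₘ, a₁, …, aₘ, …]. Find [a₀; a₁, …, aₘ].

[5; 1, 10]

a₀ = ⌊√35⌋ = 5.
With m₀=0, d₀=1 and mₖ₊₁ = dₖaₖ − mₖ, dₖ₊₁ = (n − mₖ₊₁²)/dₖ, aₖ₊₁ = ⌊(a₀+mₖ₊₁)/dₖ₊₁⌋:
  k=1: m=5, d=10, a=1
  k=2: m=5, d=1, a=10
d=1 and a=2a₀=10 at k=2, so the next step gives (m, d) = (5, 10) again — its k=1 value — and the period has length 2.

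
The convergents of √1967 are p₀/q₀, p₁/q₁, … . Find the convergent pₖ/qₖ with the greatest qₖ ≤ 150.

√1967 = [44; 2, 1, 5, 1, 2, 88, …] (period length 6).
Convergents:
  p_0/q_0 = 44/1
  p_1/q_1 = 89/2
  p_2/q_2 = 133/3
  p_3/q_3 = 754/17
  p_4/q_4 = 887/20
  p_5/q_5 = 2528/57
  p_6/q_6 = 223351/5036
q_5 = 57 ≤ 150 < 5036 = q_6, so the answer is 2528/57.

2528/57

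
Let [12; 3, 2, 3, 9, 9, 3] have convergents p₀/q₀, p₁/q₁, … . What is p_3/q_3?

295/24

Using pₖ = aₖpₖ₋₁ + pₖ₋₂, qₖ = aₖqₖ₋₁ + qₖ₋₂ (with p₋₁=1, p₋₂=0, q₋₁=0, q₋₂=1):
  k=0: a=12, p=12, q=1
  k=1: a=3, p=37, q=3
  k=2: a=2, p=86, q=7
  k=3: a=3, p=295, q=24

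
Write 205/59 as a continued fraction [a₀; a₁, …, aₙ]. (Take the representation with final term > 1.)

205 = 3×59 + 28
59 = 2×28 + 3
28 = 9×3 + 1
3 = 3×1 + 0  (stop)
So 205/59 = [3; 2, 9, 3].

[3; 2, 9, 3]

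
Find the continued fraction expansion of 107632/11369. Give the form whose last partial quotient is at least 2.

[9; 2, 7, 9, 9, 9]

107632 = 9·11369 + 5311
11369 = 2·5311 + 747
5311 = 7·747 + 82
747 = 9·82 + 9
82 = 9·9 + 1
9 = 9·1 + 0  (stop)
So 107632/11369 = [9; 2, 7, 9, 9, 9].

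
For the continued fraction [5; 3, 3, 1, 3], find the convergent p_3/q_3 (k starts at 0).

Using pₖ = aₖpₖ₋₁ + pₖ₋₂, qₖ = aₖqₖ₋₁ + qₖ₋₂ (with p₋₁=1, p₋₂=0, q₋₁=0, q₋₂=1):
  k=0: a=5, p=5, q=1
  k=1: a=3, p=16, q=3
  k=2: a=3, p=53, q=10
  k=3: a=1, p=69, q=13

69/13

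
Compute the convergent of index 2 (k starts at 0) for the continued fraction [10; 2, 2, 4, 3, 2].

52/5

Using pₖ = aₖpₖ₋₁ + pₖ₋₂, qₖ = aₖqₖ₋₁ + qₖ₋₂ (with p₋₁=1, p₋₂=0, q₋₁=0, q₋₂=1):
  k=0: a=10, p=10, q=1
  k=1: a=2, p=21, q=2
  k=2: a=2, p=52, q=5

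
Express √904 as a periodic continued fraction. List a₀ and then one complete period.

[30; 15, 60]

a₀ = ⌊√904⌋ = 30.
With m₀=0, d₀=1 and mₖ₊₁ = dₖaₖ − mₖ, dₖ₊₁ = (n − mₖ₊₁²)/dₖ, aₖ₊₁ = ⌊(a₀+mₖ₊₁)/dₖ₊₁⌋:
  k=1: m=30, d=4, a=15
  k=2: m=30, d=1, a=60
d=1 and a=2a₀=60 at k=2, so the next step gives (m, d) = (30, 4) again — its k=1 value — and the period has length 2.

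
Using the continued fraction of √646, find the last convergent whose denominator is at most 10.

√646 = [25; 2, 2, 2, 50, …] (period length 4).
Convergents:
  p_0/q_0 = 25/1
  p_1/q_1 = 51/2
  p_2/q_2 = 127/5
  p_3/q_3 = 305/12
q_2 = 5 ≤ 10 < 12 = q_3, so the answer is 127/5.

127/5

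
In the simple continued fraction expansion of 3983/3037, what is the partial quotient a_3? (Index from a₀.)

3983 = 1·3037 + 946   →  a_0 = 1
3037 = 3·946 + 199   →  a_1 = 3
946 = 4·199 + 150   →  a_2 = 4
199 = 1·150 + 49   →  a_3 = 1

1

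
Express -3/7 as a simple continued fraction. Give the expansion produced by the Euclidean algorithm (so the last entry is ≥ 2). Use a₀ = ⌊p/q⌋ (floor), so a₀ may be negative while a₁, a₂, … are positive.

[-1; 1, 1, 3]

-3 = -1·7 + 4
7 = 1·4 + 3
4 = 1·3 + 1
3 = 3·1 + 0  (stop)
So -3/7 = [-1; 1, 1, 3].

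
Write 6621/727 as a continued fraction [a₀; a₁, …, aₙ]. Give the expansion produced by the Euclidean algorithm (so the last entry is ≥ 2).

[9; 9, 3, 8, 3]

6621 = 9*727 + 78
727 = 9*78 + 25
78 = 3*25 + 3
25 = 8*3 + 1
3 = 3*1 + 0  (stop)
So 6621/727 = [9; 9, 3, 8, 3].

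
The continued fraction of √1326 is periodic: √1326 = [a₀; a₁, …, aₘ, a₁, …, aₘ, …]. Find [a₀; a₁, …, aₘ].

[36; 2, 2, 2, 2, 2, 72]

a₀ = ⌊√1326⌋ = 36.
With m₀=0, d₀=1 and mₖ₊₁ = dₖaₖ − mₖ, dₖ₊₁ = (n − mₖ₊₁²)/dₖ, aₖ₊₁ = ⌊(a₀+mₖ₊₁)/dₖ₊₁⌋:
  k=1: m=36, d=30, a=2
  k=2: m=24, d=25, a=2
  k=3: m=26, d=26, a=2
  k=4: m=26, d=25, a=2
  k=5: m=24, d=30, a=2
  k=6: m=36, d=1, a=72
d=1 and a=2a₀=72 at k=6, so the next step gives (m, d) = (36, 30) again — its k=1 value — and the period has length 6.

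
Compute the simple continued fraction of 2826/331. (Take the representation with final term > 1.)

[8; 1, 1, 6, 8, 3]

2826 = 8×331 + 178
331 = 1×178 + 153
178 = 1×153 + 25
153 = 6×25 + 3
25 = 8×3 + 1
3 = 3×1 + 0  (stop)
So 2826/331 = [8; 1, 1, 6, 8, 3].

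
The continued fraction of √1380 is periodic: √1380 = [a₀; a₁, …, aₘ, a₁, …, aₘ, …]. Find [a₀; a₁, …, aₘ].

a₀ = ⌊√1380⌋ = 37.
With m₀=0, d₀=1 and mₖ₊₁ = dₖaₖ − mₖ, dₖ₊₁ = (n − mₖ₊₁²)/dₖ, aₖ₊₁ = ⌊(a₀+mₖ₊₁)/dₖ₊₁⌋:
  k=1: m=37, d=11, a=6
  k=2: m=29, d=49, a=1
  k=3: m=20, d=20, a=2
  k=4: m=20, d=49, a=1
  k=5: m=29, d=11, a=6
  k=6: m=37, d=1, a=74
d=1 and a=2a₀=74 at k=6, so the next step gives (m, d) = (37, 11) again — its k=1 value — and the period has length 6.

[37; 6, 1, 2, 1, 6, 74]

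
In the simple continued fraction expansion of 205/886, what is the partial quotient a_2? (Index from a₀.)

3

205 = 0·886 + 205   →  a_0 = 0
886 = 4·205 + 66   →  a_1 = 4
205 = 3·66 + 7   →  a_2 = 3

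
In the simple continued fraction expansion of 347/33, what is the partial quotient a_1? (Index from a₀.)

1

347 = 10·33 + 17   →  a_0 = 10
33 = 1·17 + 16   →  a_1 = 1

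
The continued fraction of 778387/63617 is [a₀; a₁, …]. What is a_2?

778387 = 12·63617 + 14983   →  a_0 = 12
63617 = 4·14983 + 3685   →  a_1 = 4
14983 = 4·3685 + 243   →  a_2 = 4

4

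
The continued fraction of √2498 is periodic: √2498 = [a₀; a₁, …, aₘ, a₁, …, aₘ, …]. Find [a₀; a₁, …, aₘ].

a₀ = ⌊√2498⌋ = 49.
With m₀=0, d₀=1 and mₖ₊₁ = dₖaₖ − mₖ, dₖ₊₁ = (n − mₖ₊₁²)/dₖ, aₖ₊₁ = ⌊(a₀+mₖ₊₁)/dₖ₊₁⌋:
  k=1: m=49, d=97, a=1
  k=2: m=48, d=2, a=48
  k=3: m=48, d=97, a=1
  k=4: m=49, d=1, a=98
d=1 and a=2a₀=98 at k=4, so the next step gives (m, d) = (49, 97) again — its k=1 value — and the period has length 4.

[49; 1, 48, 1, 98]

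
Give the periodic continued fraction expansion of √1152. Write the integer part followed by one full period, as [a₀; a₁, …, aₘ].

a₀ = ⌊√1152⌋ = 33.
With m₀=0, d₀=1 and mₖ₊₁ = dₖaₖ − mₖ, dₖ₊₁ = (n − mₖ₊₁²)/dₖ, aₖ₊₁ = ⌊(a₀+mₖ₊₁)/dₖ₊₁⌋:
  k=1: m=33, d=63, a=1
  k=2: m=30, d=4, a=15
  k=3: m=30, d=63, a=1
  k=4: m=33, d=1, a=66
d=1 and a=2a₀=66 at k=4, so the next step gives (m, d) = (33, 63) again — its k=1 value — and the period has length 4.

[33; 1, 15, 1, 66]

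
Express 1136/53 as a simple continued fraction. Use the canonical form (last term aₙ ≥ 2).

1136 = 21*53 + 23
53 = 2*23 + 7
23 = 3*7 + 2
7 = 3*2 + 1
2 = 2*1 + 0  (stop)
So 1136/53 = [21; 2, 3, 3, 2].

[21; 2, 3, 3, 2]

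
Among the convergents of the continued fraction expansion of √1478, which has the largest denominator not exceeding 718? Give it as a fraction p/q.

13225/344

√1478 = [38; 2, 4, 38, 4, 2, 76, …] (period length 6).
Convergents:
  p_0/q_0 = 38/1
  p_1/q_1 = 77/2
  p_2/q_2 = 346/9
  p_3/q_3 = 13225/344
  p_4/q_4 = 53246/1385
q_3 = 344 ≤ 718 < 1385 = q_4, so the answer is 13225/344.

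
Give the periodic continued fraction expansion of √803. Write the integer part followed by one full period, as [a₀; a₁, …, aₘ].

[28; 2, 1, 27, 1, 2, 56]

a₀ = ⌊√803⌋ = 28.
With m₀=0, d₀=1 and mₖ₊₁ = dₖaₖ − mₖ, dₖ₊₁ = (n − mₖ₊₁²)/dₖ, aₖ₊₁ = ⌊(a₀+mₖ₊₁)/dₖ₊₁⌋:
  k=1: m=28, d=19, a=2
  k=2: m=10, d=37, a=1
  k=3: m=27, d=2, a=27
  k=4: m=27, d=37, a=1
  k=5: m=10, d=19, a=2
  k=6: m=28, d=1, a=56
d=1 and a=2a₀=56 at k=6, so the next step gives (m, d) = (28, 19) again — its k=1 value — and the period has length 6.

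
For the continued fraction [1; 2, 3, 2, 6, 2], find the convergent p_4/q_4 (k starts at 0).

Using pₖ = aₖpₖ₋₁ + pₖ₋₂, qₖ = aₖqₖ₋₁ + qₖ₋₂ (with p₋₁=1, p₋₂=0, q₋₁=0, q₋₂=1):
  k=0: a=1, p=1, q=1
  k=1: a=2, p=3, q=2
  k=2: a=3, p=10, q=7
  k=3: a=2, p=23, q=16
  k=4: a=6, p=148, q=103

148/103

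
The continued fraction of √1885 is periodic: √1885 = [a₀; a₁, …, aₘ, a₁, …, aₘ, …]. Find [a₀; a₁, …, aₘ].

a₀ = ⌊√1885⌋ = 43.

[43; 2, 2, 2, 86]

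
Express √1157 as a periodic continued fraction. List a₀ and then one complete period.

a₀ = ⌊√1157⌋ = 34.
With m₀=0, d₀=1 and mₖ₊₁ = dₖaₖ − mₖ, dₖ₊₁ = (n − mₖ₊₁²)/dₖ, aₖ₊₁ = ⌊(a₀+mₖ₊₁)/dₖ₊₁⌋:
  k=1: m=34, d=1, a=68
d=1 and a=2a₀=68 at k=1, so the next step gives (m, d) = (34, 1) again — its k=1 value — and the period has length 1.

[34; 68]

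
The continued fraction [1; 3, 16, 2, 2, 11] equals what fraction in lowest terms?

3797/2862

Using pₖ = aₖpₖ₋₁ + pₖ₋₂ and qₖ = aₖqₖ₋₁ + qₖ₋₂:
  k=0: a=1, p=1, q=1
  k=1: a=3, p=4, q=3
  k=2: a=16, p=65, q=49
  k=3: a=2, p=134, q=101
  k=4: a=2, p=333, q=251
  k=5: a=11, p=3797, q=2862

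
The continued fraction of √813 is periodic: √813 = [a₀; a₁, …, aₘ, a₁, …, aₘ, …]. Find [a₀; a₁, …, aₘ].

[28; 1, 1, 18, 1, 1, 56]

a₀ = ⌊√813⌋ = 28.
With m₀=0, d₀=1 and mₖ₊₁ = dₖaₖ − mₖ, dₖ₊₁ = (n − mₖ₊₁²)/dₖ, aₖ₊₁ = ⌊(a₀+mₖ₊₁)/dₖ₊₁⌋:
  k=1: m=28, d=29, a=1
  k=2: m=1, d=28, a=1
  k=3: m=27, d=3, a=18
  k=4: m=27, d=28, a=1
  k=5: m=1, d=29, a=1
  k=6: m=28, d=1, a=56
d=1 and a=2a₀=56 at k=6, so the next step gives (m, d) = (28, 29) again — its k=1 value — and the period has length 6.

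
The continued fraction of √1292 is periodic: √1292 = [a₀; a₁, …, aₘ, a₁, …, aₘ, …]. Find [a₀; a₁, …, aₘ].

a₀ = ⌊√1292⌋ = 35.
With m₀=0, d₀=1 and mₖ₊₁ = dₖaₖ − mₖ, dₖ₊₁ = (n − mₖ₊₁²)/dₖ, aₖ₊₁ = ⌊(a₀+mₖ₊₁)/dₖ₊₁⌋:
  k=1: m=35, d=67, a=1
  k=2: m=32, d=4, a=16
  k=3: m=32, d=67, a=1
  k=4: m=35, d=1, a=70
d=1 and a=2a₀=70 at k=4, so the next step gives (m, d) = (35, 67) again — its k=1 value — and the period has length 4.

[35; 1, 16, 1, 70]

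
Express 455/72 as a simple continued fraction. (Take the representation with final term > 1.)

455 = 6*72 + 23
72 = 3*23 + 3
23 = 7*3 + 2
3 = 1*2 + 1
2 = 2*1 + 0  (stop)
So 455/72 = [6; 3, 7, 1, 2].

[6; 3, 7, 1, 2]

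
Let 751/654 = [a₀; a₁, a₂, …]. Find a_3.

2

751 = 1·654 + 97   →  a_0 = 1
654 = 6·97 + 72   →  a_1 = 6
97 = 1·72 + 25   →  a_2 = 1
72 = 2·25 + 22   →  a_3 = 2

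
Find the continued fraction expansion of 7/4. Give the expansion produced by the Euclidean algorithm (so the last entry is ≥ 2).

[1; 1, 3]

7 = 1*4 + 3
4 = 1*3 + 1
3 = 3*1 + 0  (stop)
So 7/4 = [1; 1, 3].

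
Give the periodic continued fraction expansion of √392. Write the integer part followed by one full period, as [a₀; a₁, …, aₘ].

[19; 1, 3, 1, 38]

a₀ = ⌊√392⌋ = 19.
With m₀=0, d₀=1 and mₖ₊₁ = dₖaₖ − mₖ, dₖ₊₁ = (n − mₖ₊₁²)/dₖ, aₖ₊₁ = ⌊(a₀+mₖ₊₁)/dₖ₊₁⌋:
  k=1: m=19, d=31, a=1
  k=2: m=12, d=8, a=3
  k=3: m=12, d=31, a=1
  k=4: m=19, d=1, a=38
d=1 and a=2a₀=38 at k=4, so the next step gives (m, d) = (19, 31) again — its k=1 value — and the period has length 4.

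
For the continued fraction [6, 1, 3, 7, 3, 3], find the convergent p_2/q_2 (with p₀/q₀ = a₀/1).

27/4

Using pₖ = aₖpₖ₋₁ + pₖ₋₂, qₖ = aₖqₖ₋₁ + qₖ₋₂ (with p₋₁=1, p₋₂=0, q₋₁=0, q₋₂=1):
  k=0: a=6, p=6, q=1
  k=1: a=1, p=7, q=1
  k=2: a=3, p=27, q=4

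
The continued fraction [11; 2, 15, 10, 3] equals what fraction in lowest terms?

Using pₖ = aₖpₖ₋₁ + pₖ₋₂ and qₖ = aₖqₖ₋₁ + qₖ₋₂:
  k=0: a=11, p=11, q=1
  k=1: a=2, p=23, q=2
  k=2: a=15, p=356, q=31
  k=3: a=10, p=3583, q=312
  k=4: a=3, p=11105, q=967

11105/967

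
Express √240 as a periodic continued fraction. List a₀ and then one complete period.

[15; 2, 30]

a₀ = ⌊√240⌋ = 15.
With m₀=0, d₀=1 and mₖ₊₁ = dₖaₖ − mₖ, dₖ₊₁ = (n − mₖ₊₁²)/dₖ, aₖ₊₁ = ⌊(a₀+mₖ₊₁)/dₖ₊₁⌋:
  k=1: m=15, d=15, a=2
  k=2: m=15, d=1, a=30
d=1 and a=2a₀=30 at k=2, so the next step gives (m, d) = (15, 15) again — its k=1 value — and the period has length 2.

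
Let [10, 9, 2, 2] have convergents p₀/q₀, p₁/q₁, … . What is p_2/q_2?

Using pₖ = aₖpₖ₋₁ + pₖ₋₂, qₖ = aₖqₖ₋₁ + qₖ₋₂ (with p₋₁=1, p₋₂=0, q₋₁=0, q₋₂=1):
  k=0: a=10, p=10, q=1
  k=1: a=9, p=91, q=9
  k=2: a=2, p=192, q=19

192/19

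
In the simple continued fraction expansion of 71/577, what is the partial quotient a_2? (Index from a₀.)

71 = 0·577 + 71   →  a_0 = 0
577 = 8·71 + 9   →  a_1 = 8
71 = 7·9 + 8   →  a_2 = 7

7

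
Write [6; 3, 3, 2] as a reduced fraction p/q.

Using pₖ = aₖpₖ₋₁ + pₖ₋₂ and qₖ = aₖqₖ₋₁ + qₖ₋₂:
  k=0: a=6, p=6, q=1
  k=1: a=3, p=19, q=3
  k=2: a=3, p=63, q=10
  k=3: a=2, p=145, q=23

145/23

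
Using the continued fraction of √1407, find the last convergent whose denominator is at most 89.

1913/51

√1407 = [37; 1, 1, 24, 1, 1, 74, …] (period length 6).
Convergents:
  p_0/q_0 = 37/1
  p_1/q_1 = 38/1
  p_2/q_2 = 75/2
  p_3/q_3 = 1838/49
  p_4/q_4 = 1913/51
  p_5/q_5 = 3751/100
q_4 = 51 ≤ 89 < 100 = q_5, so the answer is 1913/51.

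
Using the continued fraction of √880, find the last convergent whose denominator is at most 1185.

15841/534

√880 = [29; 1, 1, 1, 58, …] (period length 4).
Convergents:
  p_0/q_0 = 29/1
  p_1/q_1 = 30/1
  p_2/q_2 = 59/2
  p_3/q_3 = 89/3
  p_4/q_4 = 5221/176
  p_5/q_5 = 5310/179
  p_6/q_6 = 10531/355
  p_7/q_7 = 15841/534
  p_8/q_8 = 929309/31327
q_7 = 534 ≤ 1185 < 31327 = q_8, so the answer is 15841/534.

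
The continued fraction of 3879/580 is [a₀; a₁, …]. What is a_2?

3879 = 6·580 + 399   →  a_0 = 6
580 = 1·399 + 181   →  a_1 = 1
399 = 2·181 + 37   →  a_2 = 2

2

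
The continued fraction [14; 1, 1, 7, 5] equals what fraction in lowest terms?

1119/77

Using pₖ = aₖpₖ₋₁ + pₖ₋₂ and qₖ = aₖqₖ₋₁ + qₖ₋₂:
  k=0: a=14, p=14, q=1
  k=1: a=1, p=15, q=1
  k=2: a=1, p=29, q=2
  k=3: a=7, p=218, q=15
  k=4: a=5, p=1119, q=77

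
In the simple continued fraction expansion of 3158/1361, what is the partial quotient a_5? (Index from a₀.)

2

3158 = 2·1361 + 436   →  a_0 = 2
1361 = 3·436 + 53   →  a_1 = 3
436 = 8·53 + 12   →  a_2 = 8
53 = 4·12 + 5   →  a_3 = 4
12 = 2·5 + 2   →  a_4 = 2
5 = 2·2 + 1   →  a_5 = 2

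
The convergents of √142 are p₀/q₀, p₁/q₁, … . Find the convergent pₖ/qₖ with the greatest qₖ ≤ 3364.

√142 = [11; 1, 10, 1, 22, …] (period length 4).
Convergents:
  p_0/q_0 = 11/1
  p_1/q_1 = 12/1
  p_2/q_2 = 131/11
  p_3/q_3 = 143/12
  p_4/q_4 = 3277/275
  p_5/q_5 = 3420/287
  p_6/q_6 = 37477/3145
  p_7/q_7 = 40897/3432
q_6 = 3145 ≤ 3364 < 3432 = q_7, so the answer is 37477/3145.

37477/3145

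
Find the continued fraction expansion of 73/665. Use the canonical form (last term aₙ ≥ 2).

[0; 9, 9, 8]

73 = 0*665 + 73
665 = 9*73 + 8
73 = 9*8 + 1
8 = 8*1 + 0  (stop)
So 73/665 = [0; 9, 9, 8].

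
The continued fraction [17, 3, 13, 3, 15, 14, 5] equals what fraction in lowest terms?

2329373/134450

Fold from the inside: start with 5/1.
  14 + 1/5 = 71/5
  15 + 5/71 = 1070/71
  3 + 71/1070 = 3281/1070
  13 + 1070/3281 = 43723/3281
  3 + 3281/43723 = 134450/43723
  17 + 43723/134450 = 2329373/134450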